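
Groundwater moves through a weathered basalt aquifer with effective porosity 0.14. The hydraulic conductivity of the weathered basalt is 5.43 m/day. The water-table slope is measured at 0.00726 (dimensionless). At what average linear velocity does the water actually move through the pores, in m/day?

Hydraulic gradient i = 0.00726.
Darcy flux q = K · i = 5.430 × 0.007260 = 0.03942 m/day.
Seepage velocity v = q / n_e = 0.03942 / 0.14 = 0.2816 m/day.

0.282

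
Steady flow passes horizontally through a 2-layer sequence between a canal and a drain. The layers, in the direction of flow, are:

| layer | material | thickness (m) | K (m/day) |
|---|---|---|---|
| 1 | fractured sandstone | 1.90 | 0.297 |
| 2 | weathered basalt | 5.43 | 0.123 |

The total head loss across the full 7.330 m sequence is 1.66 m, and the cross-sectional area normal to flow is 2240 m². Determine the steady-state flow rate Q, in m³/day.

Flow is perpendicular to layering, so the layers act in series and the equivalent K is the thickness-weighted harmonic mean.
Total thickness L = 1.90 + 5.43 = 7.330 m.
Σ(b_i/K_i) = 1.90/0.297 + 5.43/0.123 = 50.54 d.
K_eq = L / Σ(b_i/K_i) = 7.330 / 50.54 = 0.1450 m/day.
Q = K_eq · A · (Δh/L) = 0.1450 × 2240 × (1.66/7.330) = 73.57 m³/day.

73.6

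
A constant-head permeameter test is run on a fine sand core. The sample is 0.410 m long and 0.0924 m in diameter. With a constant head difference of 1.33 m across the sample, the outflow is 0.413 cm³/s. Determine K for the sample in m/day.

1.64

Cross-sectional area A = π·(d/2)² = π × (0.0924/2)² = 0.006706 m².
Convert discharge: 0.413 cm³/s = 4.130e-07 m³/s.
Darcy's law rearranged: K = Q·L / (A·Δh) = 4.130e-07 × 0.410 / (0.006706 × 1.33) = 1.899e-05 m/s = 1.640 m/day.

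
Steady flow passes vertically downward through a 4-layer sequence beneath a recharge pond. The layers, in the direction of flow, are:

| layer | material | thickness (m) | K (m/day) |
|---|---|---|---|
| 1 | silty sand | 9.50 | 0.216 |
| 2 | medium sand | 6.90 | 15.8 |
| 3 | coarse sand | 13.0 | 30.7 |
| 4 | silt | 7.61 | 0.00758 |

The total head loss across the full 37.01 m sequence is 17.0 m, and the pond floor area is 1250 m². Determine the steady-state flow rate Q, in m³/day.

Flow is perpendicular to layering, so the layers act in series and the equivalent K is the thickness-weighted harmonic mean.
Total thickness L = 9.50 + 6.90 + 13.0 + 7.61 = 37.01 m.
Σ(b_i/K_i) = 9.50/0.216 + 6.90/15.8 + 13.0/30.7 + 7.61/0.00758 = 1049 d.
K_eq = L / Σ(b_i/K_i) = 37.01 / 1049 = 0.03529 m/day.
Q = K_eq · A · (Δh/L) = 0.03529 × 1250 × (17.0/37.01) = 20.26 m³/day.

20.3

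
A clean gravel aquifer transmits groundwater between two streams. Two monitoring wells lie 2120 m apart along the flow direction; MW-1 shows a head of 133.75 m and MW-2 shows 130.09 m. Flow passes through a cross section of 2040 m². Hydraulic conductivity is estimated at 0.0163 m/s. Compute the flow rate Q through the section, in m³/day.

Convert K: 0.0163 m/s × 86400 = 1408 m/day.
Hydraulic gradient i = (133.75 − 130.09) / 2120 = 3.66 / 2120 = 0.001726.
Darcy's law: Q = K · A · i = 1408 × 2040 × 0.001726 = 4960 m³/day.

4960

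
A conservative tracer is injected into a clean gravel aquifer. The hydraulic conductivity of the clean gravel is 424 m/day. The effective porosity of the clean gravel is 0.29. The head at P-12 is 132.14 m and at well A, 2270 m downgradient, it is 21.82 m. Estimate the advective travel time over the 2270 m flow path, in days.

Hydraulic gradient i = (132.14 − 21.82) / 2270 = 110.32 / 2270 = 0.04860.
Darcy flux q = K · i = 424.0 × 0.04860 = 20.61 m/day.
Seepage velocity v = q / n_e = 20.61 / 0.29 = 71.06 m/day.
Travel time t = L / v = 2270 / 71.06 = 31.95 days.

31.9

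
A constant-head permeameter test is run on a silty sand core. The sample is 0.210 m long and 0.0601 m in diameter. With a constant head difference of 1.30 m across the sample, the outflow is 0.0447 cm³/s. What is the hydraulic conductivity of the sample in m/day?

0.220

Cross-sectional area A = π·(d/2)² = π × (0.0601/2)² = 0.002837 m².
Convert discharge: 0.0447 cm³/s = 4.470e-08 m³/s.
Darcy's law rearranged: K = Q·L / (A·Δh) = 4.470e-08 × 0.210 / (0.002837 × 1.30) = 2.545e-06 m/s = 0.2199 m/day.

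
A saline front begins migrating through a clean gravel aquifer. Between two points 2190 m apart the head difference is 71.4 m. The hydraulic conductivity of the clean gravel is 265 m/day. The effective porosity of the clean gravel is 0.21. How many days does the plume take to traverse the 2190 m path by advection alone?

Hydraulic gradient i = Δh / L = 71.4 / 2190 = 0.03260.
Darcy flux q = K · i = 265.0 × 0.03260 = 8.640 m/day.
Seepage velocity v = q / n_e = 8.640 / 0.21 = 41.14 m/day.
Travel time t = L / v = 2190 / 41.14 = 53.23 days.

53.2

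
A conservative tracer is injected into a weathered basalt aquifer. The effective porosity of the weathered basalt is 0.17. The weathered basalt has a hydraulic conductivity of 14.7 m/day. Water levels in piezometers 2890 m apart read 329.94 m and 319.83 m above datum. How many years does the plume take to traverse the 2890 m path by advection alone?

26.2

Hydraulic gradient i = (329.94 − 319.83) / 2890 = 10.11 / 2890 = 0.003498.
Darcy flux q = K · i = 14.70 × 0.003498 = 0.05142 m/day.
Seepage velocity v = q / n_e = 0.05142 / 0.17 = 0.3025 m/day.
Travel time t = L / v = 2890 / 0.3025 = 9554 days = 26.16 years.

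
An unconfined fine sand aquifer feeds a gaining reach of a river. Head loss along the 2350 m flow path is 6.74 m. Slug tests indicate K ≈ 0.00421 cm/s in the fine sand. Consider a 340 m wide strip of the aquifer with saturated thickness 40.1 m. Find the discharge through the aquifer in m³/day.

Convert K: 0.00421 cm/s × 864 = 3.637 m/day.
Cross-sectional area A = 340 × 40.1 = 13634 m².
Hydraulic gradient i = Δh / L = 6.74 / 2350 = 0.002868.
Darcy's law: Q = K · A · i = 3.637 × 13634 × 0.002868 = 142.2 m³/day.

142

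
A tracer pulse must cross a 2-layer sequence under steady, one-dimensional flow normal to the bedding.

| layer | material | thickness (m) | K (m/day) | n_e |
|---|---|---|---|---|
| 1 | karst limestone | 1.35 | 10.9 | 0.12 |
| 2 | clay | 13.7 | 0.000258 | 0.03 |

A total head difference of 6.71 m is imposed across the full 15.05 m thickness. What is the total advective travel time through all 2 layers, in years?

With flow normal to the layers, continuity requires the same specific discharge q through every layer.
Σ(b_i/K_i) = 1.35/10.9 + 13.7/0.000258 = 53101 d.
q = Δh / Σ(b_i/K_i) = 6.71 / 53101 = 0.0001264 m/day.
In each layer the seepage velocity is v_i = q/n_i, so the layer transit time is t_i = b_i·n_i / q:
  layer 1 (karst limestone): t_1 = 1.35 × 0.12 / 0.0001264 = 1282 d
  layer 2 (clay): t_2 = 13.7 × 0.03 / 0.0001264 = 3253 d
Total t = Σ t_i = 4535 days = 12.41 years.

12.4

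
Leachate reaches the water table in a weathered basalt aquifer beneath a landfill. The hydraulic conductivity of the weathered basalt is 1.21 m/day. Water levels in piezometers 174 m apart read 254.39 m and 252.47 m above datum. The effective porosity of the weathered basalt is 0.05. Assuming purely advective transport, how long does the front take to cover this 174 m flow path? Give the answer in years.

1.78

Hydraulic gradient i = (254.39 − 252.47) / 174 = 1.92 / 174 = 0.01103.
Darcy flux q = K · i = 1.210 × 0.01103 = 0.01335 m/day.
Seepage velocity v = q / n_e = 0.01335 / 0.05 = 0.2670 m/day.
Travel time t = L / v = 174 / 0.2670 = 651.6 days = 1.784 years.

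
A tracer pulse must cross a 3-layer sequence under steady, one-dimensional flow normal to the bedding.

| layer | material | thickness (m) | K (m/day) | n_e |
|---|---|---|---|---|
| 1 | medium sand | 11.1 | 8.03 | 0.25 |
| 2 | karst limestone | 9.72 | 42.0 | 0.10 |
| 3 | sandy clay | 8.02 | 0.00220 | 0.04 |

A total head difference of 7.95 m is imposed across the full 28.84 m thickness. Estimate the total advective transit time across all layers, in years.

5.11

With flow normal to the layers, continuity requires the same specific discharge q through every layer.
Σ(b_i/K_i) = 11.1/8.03 + 9.72/42.0 + 8.02/0.00220 = 3647 d.
q = Δh / Σ(b_i/K_i) = 7.95 / 3647 = 0.002180 m/day.
In each layer the seepage velocity is v_i = q/n_i, so the layer transit time is t_i = b_i·n_i / q:
  layer 1 (medium sand): t_1 = 11.1 × 0.25 / 0.002180 = 1273 d
  layer 2 (karst limestone): t_2 = 9.72 × 0.10 / 0.002180 = 445.9 d
  layer 3 (sandy clay): t_3 = 8.02 × 0.04 / 0.002180 = 147.2 d
Total t = Σ t_i = 1866 days = 5.109 years.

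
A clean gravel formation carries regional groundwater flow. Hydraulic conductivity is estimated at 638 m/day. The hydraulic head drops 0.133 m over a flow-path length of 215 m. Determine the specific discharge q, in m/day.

0.395

Hydraulic gradient i = Δh / L = 0.133 / 215 = 0.0006186.
Specific discharge q = K · i = 638.0 × 0.0006186 = 0.3947 m/day.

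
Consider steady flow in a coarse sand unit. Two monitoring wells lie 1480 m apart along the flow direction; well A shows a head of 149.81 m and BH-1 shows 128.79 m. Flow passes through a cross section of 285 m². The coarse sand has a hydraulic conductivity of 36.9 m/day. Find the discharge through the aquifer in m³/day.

149

Hydraulic gradient i = (149.81 − 128.79) / 1480 = 21.02 / 1480 = 0.01420.
Darcy's law: Q = K · A · i = 36.90 × 285.0 × 0.01420 = 149.4 m³/day.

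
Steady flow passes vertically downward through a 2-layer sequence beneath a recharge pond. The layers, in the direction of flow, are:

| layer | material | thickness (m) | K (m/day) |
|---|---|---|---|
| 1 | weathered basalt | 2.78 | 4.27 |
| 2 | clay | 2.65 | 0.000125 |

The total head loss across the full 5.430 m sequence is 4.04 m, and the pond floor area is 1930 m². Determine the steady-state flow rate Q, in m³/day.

Flow is perpendicular to layering, so the layers act in series and the equivalent K is the thickness-weighted harmonic mean.
Total thickness L = 2.78 + 2.65 = 5.430 m.
Σ(b_i/K_i) = 2.78/4.27 + 2.65/0.000125 = 21201 d.
K_eq = L / Σ(b_i/K_i) = 5.430 / 21201 = 0.0002561 m/day.
Q = K_eq · A · (Δh/L) = 0.0002561 × 1930 × (4.04/5.430) = 0.3678 m³/day.

0.368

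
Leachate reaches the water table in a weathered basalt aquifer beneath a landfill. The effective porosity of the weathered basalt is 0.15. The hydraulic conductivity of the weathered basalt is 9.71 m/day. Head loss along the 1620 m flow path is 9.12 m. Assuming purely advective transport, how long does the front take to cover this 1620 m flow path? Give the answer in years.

Hydraulic gradient i = Δh / L = 9.12 / 1620 = 0.005630.
Darcy flux q = K · i = 9.710 × 0.005630 = 0.05466 m/day.
Seepage velocity v = q / n_e = 0.05466 / 0.15 = 0.3644 m/day.
Travel time t = L / v = 1620 / 0.3644 = 4445 days = 12.17 years.

12.2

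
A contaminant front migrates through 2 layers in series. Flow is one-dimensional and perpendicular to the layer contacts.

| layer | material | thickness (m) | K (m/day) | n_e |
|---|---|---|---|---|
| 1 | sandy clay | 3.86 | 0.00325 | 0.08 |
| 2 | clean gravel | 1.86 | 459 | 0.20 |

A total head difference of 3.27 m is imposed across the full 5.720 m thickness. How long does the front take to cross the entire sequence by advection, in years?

0.677

With flow normal to the layers, continuity requires the same specific discharge q through every layer.
Σ(b_i/K_i) = 3.86/0.00325 + 1.86/459 = 1188 d.
q = Δh / Σ(b_i/K_i) = 3.27 / 1188 = 0.002753 m/day.
In each layer the seepage velocity is v_i = q/n_i, so the layer transit time is t_i = b_i·n_i / q:
  layer 1 (sandy clay): t_1 = 3.86 × 0.08 / 0.002753 = 112.2 d
  layer 2 (clean gravel): t_2 = 1.86 × 0.20 / 0.002753 = 135.1 d
Total t = Σ t_i = 247.3 days = 0.6770 years.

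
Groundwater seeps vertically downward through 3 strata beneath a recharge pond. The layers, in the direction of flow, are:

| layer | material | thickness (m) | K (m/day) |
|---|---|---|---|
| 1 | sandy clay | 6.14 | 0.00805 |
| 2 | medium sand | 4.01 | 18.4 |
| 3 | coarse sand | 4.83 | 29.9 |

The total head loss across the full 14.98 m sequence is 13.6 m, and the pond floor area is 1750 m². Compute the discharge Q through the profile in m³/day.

Flow is perpendicular to layering, so the layers act in series and the equivalent K is the thickness-weighted harmonic mean.
Total thickness L = 6.14 + 4.01 + 4.83 = 14.98 m.
Σ(b_i/K_i) = 6.14/0.00805 + 4.01/18.4 + 4.83/29.9 = 763.1 d.
K_eq = L / Σ(b_i/K_i) = 14.98 / 763.1 = 0.01963 m/day.
Q = K_eq · A · (Δh/L) = 0.01963 × 1750 × (13.6/14.98) = 31.19 m³/day.

31.2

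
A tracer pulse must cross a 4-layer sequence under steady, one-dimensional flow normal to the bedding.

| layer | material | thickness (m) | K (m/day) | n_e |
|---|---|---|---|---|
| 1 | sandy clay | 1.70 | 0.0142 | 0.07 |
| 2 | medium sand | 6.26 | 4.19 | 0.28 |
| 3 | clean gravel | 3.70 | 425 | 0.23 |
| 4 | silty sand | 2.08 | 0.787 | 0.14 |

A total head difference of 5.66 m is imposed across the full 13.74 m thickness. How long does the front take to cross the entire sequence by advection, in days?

With flow normal to the layers, continuity requires the same specific discharge q through every layer.
Σ(b_i/K_i) = 1.70/0.0142 + 6.26/4.19 + 3.70/425 + 2.08/0.787 = 123.9 d.
q = Δh / Σ(b_i/K_i) = 5.66 / 123.9 = 0.04570 m/day.
In each layer the seepage velocity is v_i = q/n_i, so the layer transit time is t_i = b_i·n_i / q:
  layer 1 (sandy clay): t_1 = 1.70 × 0.07 / 0.04570 = 2.604 d
  layer 2 (medium sand): t_2 = 6.26 × 0.28 / 0.04570 = 38.36 d
  layer 3 (clean gravel): t_3 = 3.70 × 0.23 / 0.04570 = 18.62 d
  layer 4 (silty sand): t_4 = 2.08 × 0.14 / 0.04570 = 6.373 d
Total t = Σ t_i = 65.96 days.

66.0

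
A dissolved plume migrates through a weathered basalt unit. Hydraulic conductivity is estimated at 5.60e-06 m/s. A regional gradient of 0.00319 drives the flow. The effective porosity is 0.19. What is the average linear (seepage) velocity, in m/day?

0.00812

Convert K: 5.60e-06 m/s × 86400 = 0.4838 m/day.
Hydraulic gradient i = 0.00319.
Darcy flux q = K · i = 0.4838 × 0.003190 = 0.001543 m/day.
Seepage velocity v = q / n_e = 0.001543 / 0.19 = 0.008123 m/day.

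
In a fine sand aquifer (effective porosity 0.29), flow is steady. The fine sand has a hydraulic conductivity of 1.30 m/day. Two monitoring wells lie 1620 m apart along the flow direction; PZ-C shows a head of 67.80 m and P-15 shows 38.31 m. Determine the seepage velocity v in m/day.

Hydraulic gradient i = (67.80 − 38.31) / 1620 = 29.49 / 1620 = 0.01820.
Darcy flux q = K · i = 1.300 × 0.01820 = 0.02366 m/day.
Seepage velocity v = q / n_e = 0.02366 / 0.29 = 0.08160 m/day.

0.0816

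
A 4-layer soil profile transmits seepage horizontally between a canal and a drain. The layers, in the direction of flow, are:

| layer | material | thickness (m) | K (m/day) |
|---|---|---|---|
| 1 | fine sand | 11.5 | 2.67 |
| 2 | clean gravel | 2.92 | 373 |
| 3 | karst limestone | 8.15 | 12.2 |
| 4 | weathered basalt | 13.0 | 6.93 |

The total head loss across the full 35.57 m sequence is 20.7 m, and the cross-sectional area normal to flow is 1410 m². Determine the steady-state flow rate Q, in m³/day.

4260

Flow is perpendicular to layering, so the layers act in series and the equivalent K is the thickness-weighted harmonic mean.
Total thickness L = 11.5 + 2.92 + 8.15 + 13.0 = 35.57 m.
Σ(b_i/K_i) = 11.5/2.67 + 2.92/373 + 8.15/12.2 + 13.0/6.93 = 6.859 d.
K_eq = L / Σ(b_i/K_i) = 35.57 / 6.859 = 5.186 m/day.
Q = K_eq · A · (Δh/L) = 5.186 × 1410 × (20.7/35.57) = 4255 m³/day.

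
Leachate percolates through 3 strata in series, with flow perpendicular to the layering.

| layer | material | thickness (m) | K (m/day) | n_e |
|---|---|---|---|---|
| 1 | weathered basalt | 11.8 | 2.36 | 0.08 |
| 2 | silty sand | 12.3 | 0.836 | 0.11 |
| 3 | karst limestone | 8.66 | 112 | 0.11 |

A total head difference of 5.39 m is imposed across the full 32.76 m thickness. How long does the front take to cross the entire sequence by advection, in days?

With flow normal to the layers, continuity requires the same specific discharge q through every layer.
Σ(b_i/K_i) = 11.8/2.36 + 12.3/0.836 + 8.66/112 = 19.79 d.
q = Δh / Σ(b_i/K_i) = 5.39 / 19.79 = 0.2724 m/day.
In each layer the seepage velocity is v_i = q/n_i, so the layer transit time is t_i = b_i·n_i / q:
  layer 1 (weathered basalt): t_1 = 11.8 × 0.08 / 0.2724 = 3.466 d
  layer 2 (silty sand): t_2 = 12.3 × 0.11 / 0.2724 = 4.968 d
  layer 3 (karst limestone): t_3 = 8.66 × 0.11 / 0.2724 = 3.498 d
Total t = Σ t_i = 11.93 days.

11.9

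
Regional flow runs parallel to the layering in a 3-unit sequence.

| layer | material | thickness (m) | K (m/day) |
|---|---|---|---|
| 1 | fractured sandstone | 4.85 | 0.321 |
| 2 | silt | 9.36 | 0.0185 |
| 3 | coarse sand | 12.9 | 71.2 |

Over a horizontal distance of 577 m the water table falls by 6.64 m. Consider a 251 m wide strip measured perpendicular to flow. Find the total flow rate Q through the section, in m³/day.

Flow is parallel to layering, so each bed carries its own Darcy discharge and the transmissivities add.
Σ(K_i·b_i) = 0.321×4.85 + 0.0185×9.36 + 71.2×12.9 = 920.2 m²/day.
Hydraulic gradient i = Δh / L = 6.64 / 577 = 0.01151.
Q = Σ(K_i·b_i) · W · i = 920.2 × 251 × 0.01151 = 2658 m³/day.

2660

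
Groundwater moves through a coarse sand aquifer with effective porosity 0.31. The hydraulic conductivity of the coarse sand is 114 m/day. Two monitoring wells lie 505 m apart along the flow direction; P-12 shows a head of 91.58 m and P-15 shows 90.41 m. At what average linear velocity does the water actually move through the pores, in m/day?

Hydraulic gradient i = (91.58 − 90.41) / 505 = 1.17 / 505 = 0.002317.
Darcy flux q = K · i = 114.0 × 0.002317 = 0.2641 m/day.
Seepage velocity v = q / n_e = 0.2641 / 0.31 = 0.8520 m/day.

0.852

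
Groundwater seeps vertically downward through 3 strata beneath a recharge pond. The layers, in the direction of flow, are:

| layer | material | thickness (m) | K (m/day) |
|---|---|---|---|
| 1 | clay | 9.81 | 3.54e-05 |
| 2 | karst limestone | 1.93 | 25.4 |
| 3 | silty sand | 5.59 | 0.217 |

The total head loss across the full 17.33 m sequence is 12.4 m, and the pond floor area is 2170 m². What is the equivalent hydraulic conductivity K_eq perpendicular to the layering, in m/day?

6.25e-05

Flow is perpendicular to layering, so the layers act in series and the equivalent K is the thickness-weighted harmonic mean.
Total thickness L = 9.81 + 1.93 + 5.59 = 17.33 m.
Σ(b_i/K_i) = 9.81/3.54e-05 + 1.93/25.4 + 5.59/0.217 = 2.771e+05 d.
K_eq = L / Σ(b_i/K_i) = 17.33 / 2.771e+05 = 6.253e-05 m/day.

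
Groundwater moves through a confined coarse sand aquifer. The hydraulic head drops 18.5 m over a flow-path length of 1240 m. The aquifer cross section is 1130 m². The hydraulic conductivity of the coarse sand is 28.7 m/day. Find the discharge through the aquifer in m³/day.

484

Hydraulic gradient i = Δh / L = 18.5 / 1240 = 0.01492.
Darcy's law: Q = K · A · i = 28.70 × 1130 × 0.01492 = 483.8 m³/day.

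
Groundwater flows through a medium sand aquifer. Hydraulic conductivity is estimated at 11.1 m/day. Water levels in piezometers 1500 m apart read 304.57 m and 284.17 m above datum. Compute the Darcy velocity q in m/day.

Hydraulic gradient i = (304.57 − 284.17) / 1500 = 20.4 / 1500 = 0.01360.
Specific discharge q = K · i = 11.10 × 0.01360 = 0.1510 m/day.

0.151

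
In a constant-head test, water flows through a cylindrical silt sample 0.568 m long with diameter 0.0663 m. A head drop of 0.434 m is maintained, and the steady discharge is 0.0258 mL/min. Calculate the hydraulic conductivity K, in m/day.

Cross-sectional area A = π·(d/2)² = π × (0.0663/2)² = 0.003452 m².
Convert discharge: 0.0258 mL/min = 4.300e-10 m³/s.
Darcy's law rearranged: K = Q·L / (A·Δh) = 4.300e-10 × 0.568 / (0.003452 × 0.434) = 1.630e-07 m/s = 0.01408 m/day.

0.0141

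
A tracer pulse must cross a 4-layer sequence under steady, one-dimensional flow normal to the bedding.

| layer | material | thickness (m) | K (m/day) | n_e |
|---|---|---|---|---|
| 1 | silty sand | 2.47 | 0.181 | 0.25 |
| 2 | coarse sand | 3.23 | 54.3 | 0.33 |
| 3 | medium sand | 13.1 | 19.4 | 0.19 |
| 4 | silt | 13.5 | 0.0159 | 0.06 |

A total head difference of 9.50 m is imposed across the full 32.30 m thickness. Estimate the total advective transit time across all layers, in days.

With flow normal to the layers, continuity requires the same specific discharge q through every layer.
Σ(b_i/K_i) = 2.47/0.181 + 3.23/54.3 + 13.1/19.4 + 13.5/0.0159 = 863.4 d.
q = Δh / Σ(b_i/K_i) = 9.50 / 863.4 = 0.01100 m/day.
In each layer the seepage velocity is v_i = q/n_i, so the layer transit time is t_i = b_i·n_i / q:
  layer 1 (silty sand): t_1 = 2.47 × 0.25 / 0.01100 = 56.12 d
  layer 2 (coarse sand): t_2 = 3.23 × 0.33 / 0.01100 = 96.88 d
  layer 3 (medium sand): t_3 = 13.1 × 0.19 / 0.01100 = 226.2 d
  layer 4 (silt): t_4 = 13.5 × 0.06 / 0.01100 = 73.62 d
Total t = Σ t_i = 452.8 days.

453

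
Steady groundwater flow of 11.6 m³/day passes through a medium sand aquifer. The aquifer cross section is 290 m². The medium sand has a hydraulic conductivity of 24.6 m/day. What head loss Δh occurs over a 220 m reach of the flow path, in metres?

From Q = K·A·i, i = Q / (K·A) = 11.6 / (24.60 × 290.0) = 0.001626.
Head loss Δh = i · L = 0.001626 × 220 = 0.3577 m.

0.358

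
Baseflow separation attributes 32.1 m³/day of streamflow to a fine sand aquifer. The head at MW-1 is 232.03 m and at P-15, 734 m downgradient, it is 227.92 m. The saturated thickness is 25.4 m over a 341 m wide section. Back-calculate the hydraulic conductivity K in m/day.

Cross-sectional area A = 341 × 25.4 = 8661 m².
Hydraulic gradient i = (232.03 − 227.92) / 734 = 4.11 / 734 = 0.005599.
From Q = K·A·i, K = Q / (A·i) = 32.1 / (8661 × 0.005599) = 0.6619 m/day.

0.662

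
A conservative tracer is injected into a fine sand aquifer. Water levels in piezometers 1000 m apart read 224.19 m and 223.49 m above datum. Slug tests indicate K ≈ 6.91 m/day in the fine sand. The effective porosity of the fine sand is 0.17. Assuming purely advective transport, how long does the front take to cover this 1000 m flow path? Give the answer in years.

Hydraulic gradient i = (224.19 − 223.49) / 1000 = 0.7 / 1000 = 0.0007000.
Darcy flux q = K · i = 6.910 × 0.0007000 = 0.004837 m/day.
Seepage velocity v = q / n_e = 0.004837 / 0.17 = 0.02845 m/day.
Travel time t = L / v = 1000 / 0.02845 = 35146 days = 96.22 years.

96.2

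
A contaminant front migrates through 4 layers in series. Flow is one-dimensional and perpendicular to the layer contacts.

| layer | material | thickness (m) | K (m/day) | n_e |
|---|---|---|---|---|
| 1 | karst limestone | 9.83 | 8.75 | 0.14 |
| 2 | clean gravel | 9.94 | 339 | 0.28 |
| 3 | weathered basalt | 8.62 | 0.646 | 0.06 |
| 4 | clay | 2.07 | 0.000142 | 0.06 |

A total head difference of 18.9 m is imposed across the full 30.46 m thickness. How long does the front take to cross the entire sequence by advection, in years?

With flow normal to the layers, continuity requires the same specific discharge q through every layer.
Σ(b_i/K_i) = 9.83/8.75 + 9.94/339 + 8.62/0.646 + 2.07/0.000142 = 14592 d.
q = Δh / Σ(b_i/K_i) = 18.9 / 14592 = 0.001295 m/day.
In each layer the seepage velocity is v_i = q/n_i, so the layer transit time is t_i = b_i·n_i / q:
  layer 1 (karst limestone): t_1 = 9.83 × 0.14 / 0.001295 = 1063 d
  layer 2 (clean gravel): t_2 = 9.94 × 0.28 / 0.001295 = 2149 d
  layer 3 (weathered basalt): t_3 = 8.62 × 0.06 / 0.001295 = 399.3 d
  layer 4 (clay): t_4 = 2.07 × 0.06 / 0.001295 = 95.89 d
Total t = Σ t_i = 3707 days = 10.15 years.

10.1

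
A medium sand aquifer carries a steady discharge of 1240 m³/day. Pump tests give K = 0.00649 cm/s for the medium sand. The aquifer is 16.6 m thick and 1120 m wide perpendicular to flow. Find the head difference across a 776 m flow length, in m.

Convert K: 0.00649 cm/s × 864 = 5.607 m/day.
Cross-sectional area A = 1120 × 16.6 = 18592 m².
From Q = K·A·i, i = Q / (K·A) = 1240 / (5.607 × 18592) = 0.01189.
Head loss Δh = i · L = 0.01189 × 776 = 9.230 m.

9.23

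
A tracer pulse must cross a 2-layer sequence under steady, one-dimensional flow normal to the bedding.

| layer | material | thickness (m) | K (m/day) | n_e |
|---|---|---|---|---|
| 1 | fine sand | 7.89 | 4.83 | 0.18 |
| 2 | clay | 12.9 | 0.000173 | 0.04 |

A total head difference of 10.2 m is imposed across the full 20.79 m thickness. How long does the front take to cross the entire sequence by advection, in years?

With flow normal to the layers, continuity requires the same specific discharge q through every layer.
Σ(b_i/K_i) = 7.89/4.83 + 12.9/0.000173 = 74568 d.
q = Δh / Σ(b_i/K_i) = 10.2 / 74568 = 0.0001368 m/day.
In each layer the seepage velocity is v_i = q/n_i, so the layer transit time is t_i = b_i·n_i / q:
  layer 1 (fine sand): t_1 = 7.89 × 0.18 / 0.0001368 = 10383 d
  layer 2 (clay): t_2 = 12.9 × 0.04 / 0.0001368 = 3772 d
Total t = Σ t_i = 14155 days = 38.75 years.

38.8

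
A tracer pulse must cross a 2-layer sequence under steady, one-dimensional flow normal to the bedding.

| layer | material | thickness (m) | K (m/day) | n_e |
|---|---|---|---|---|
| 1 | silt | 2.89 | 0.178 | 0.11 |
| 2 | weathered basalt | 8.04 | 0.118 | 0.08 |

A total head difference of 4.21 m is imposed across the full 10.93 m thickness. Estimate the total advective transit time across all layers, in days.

With flow normal to the layers, continuity requires the same specific discharge q through every layer.
Σ(b_i/K_i) = 2.89/0.178 + 8.04/0.118 = 84.37 d.
q = Δh / Σ(b_i/K_i) = 4.21 / 84.37 = 0.04990 m/day.
In each layer the seepage velocity is v_i = q/n_i, so the layer transit time is t_i = b_i·n_i / q:
  layer 1 (silt): t_1 = 2.89 × 0.11 / 0.04990 = 6.371 d
  layer 2 (weathered basalt): t_2 = 8.04 × 0.08 / 0.04990 = 12.89 d
Total t = Σ t_i = 19.26 days.

19.3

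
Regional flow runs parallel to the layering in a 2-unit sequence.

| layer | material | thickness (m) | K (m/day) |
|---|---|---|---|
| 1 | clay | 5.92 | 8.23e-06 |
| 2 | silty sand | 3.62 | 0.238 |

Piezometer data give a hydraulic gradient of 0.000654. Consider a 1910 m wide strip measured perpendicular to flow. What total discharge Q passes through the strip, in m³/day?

1.08

Flow is parallel to layering, so each bed carries its own Darcy discharge and the transmissivities add.
Σ(K_i·b_i) = 8.23e-06×5.92 + 0.238×3.62 = 0.8616 m²/day.
Hydraulic gradient i = 0.000654.
Q = Σ(K_i·b_i) · W · i = 0.8616 × 1910 × 0.0006540 = 1.076 m³/day.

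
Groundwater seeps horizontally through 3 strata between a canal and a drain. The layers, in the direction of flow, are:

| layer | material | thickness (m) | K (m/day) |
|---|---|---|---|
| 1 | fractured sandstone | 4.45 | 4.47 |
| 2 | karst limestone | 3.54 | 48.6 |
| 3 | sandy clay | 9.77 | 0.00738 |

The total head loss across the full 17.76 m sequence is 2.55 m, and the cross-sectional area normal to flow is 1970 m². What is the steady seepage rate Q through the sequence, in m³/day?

3.79

Flow is perpendicular to layering, so the layers act in series and the equivalent K is the thickness-weighted harmonic mean.
Total thickness L = 4.45 + 3.54 + 9.77 = 17.76 m.
Σ(b_i/K_i) = 4.45/4.47 + 3.54/48.6 + 9.77/0.00738 = 1325 d.
K_eq = L / Σ(b_i/K_i) = 17.76 / 1325 = 0.01340 m/day.
Q = K_eq · A · (Δh/L) = 0.01340 × 1970 × (2.55/17.76) = 3.792 m³/day.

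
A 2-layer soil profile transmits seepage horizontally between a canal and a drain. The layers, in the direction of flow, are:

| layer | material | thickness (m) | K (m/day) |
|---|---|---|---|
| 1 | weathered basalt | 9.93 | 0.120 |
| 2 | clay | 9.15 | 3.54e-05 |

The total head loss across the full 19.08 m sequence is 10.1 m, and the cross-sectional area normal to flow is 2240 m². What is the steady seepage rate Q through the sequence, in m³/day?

Flow is perpendicular to layering, so the layers act in series and the equivalent K is the thickness-weighted harmonic mean.
Total thickness L = 9.93 + 9.15 = 19.08 m.
Σ(b_i/K_i) = 9.93/0.120 + 9.15/3.54e-05 = 2.586e+05 d.
K_eq = L / Σ(b_i/K_i) = 19.08 / 2.586e+05 = 7.379e-05 m/day.
Q = K_eq · A · (Δh/L) = 7.379e-05 × 2240 × (10.1/19.08) = 0.08750 m³/day.

0.0875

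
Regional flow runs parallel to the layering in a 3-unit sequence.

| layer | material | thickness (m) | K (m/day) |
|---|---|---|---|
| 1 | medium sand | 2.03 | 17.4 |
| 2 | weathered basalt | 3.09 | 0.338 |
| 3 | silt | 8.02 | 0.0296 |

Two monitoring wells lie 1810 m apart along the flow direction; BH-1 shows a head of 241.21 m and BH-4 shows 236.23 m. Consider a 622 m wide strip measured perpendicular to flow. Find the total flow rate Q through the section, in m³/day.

Flow is parallel to layering, so each bed carries its own Darcy discharge and the transmissivities add.
Σ(K_i·b_i) = 17.4×2.03 + 0.338×3.09 + 0.0296×8.02 = 36.60 m²/day.
Hydraulic gradient i = (241.21 − 236.23) / 1810 = 4.98 / 1810 = 0.002751.
Q = Σ(K_i·b_i) · W · i = 36.60 × 622 × 0.002751 = 62.64 m³/day.

62.6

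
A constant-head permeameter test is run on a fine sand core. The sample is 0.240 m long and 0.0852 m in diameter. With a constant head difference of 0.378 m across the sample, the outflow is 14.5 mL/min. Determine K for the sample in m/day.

2.33

Cross-sectional area A = π·(d/2)² = π × (0.0852/2)² = 0.005701 m².
Convert discharge: 14.5 mL/min = 2.417e-07 m³/s.
Darcy's law rearranged: K = Q·L / (A·Δh) = 2.417e-07 × 0.240 / (0.005701 × 0.378) = 2.691e-05 m/s = 2.325 m/day.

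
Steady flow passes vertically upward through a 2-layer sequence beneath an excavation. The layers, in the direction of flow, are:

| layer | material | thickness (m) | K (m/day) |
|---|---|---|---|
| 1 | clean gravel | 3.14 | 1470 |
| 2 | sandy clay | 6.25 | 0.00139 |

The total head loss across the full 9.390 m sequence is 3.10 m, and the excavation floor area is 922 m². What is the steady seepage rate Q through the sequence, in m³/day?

0.636

Flow is perpendicular to layering, so the layers act in series and the equivalent K is the thickness-weighted harmonic mean.
Total thickness L = 3.14 + 6.25 = 9.390 m.
Σ(b_i/K_i) = 3.14/1470 + 6.25/0.00139 = 4496 d.
K_eq = L / Σ(b_i/K_i) = 9.390 / 4496 = 0.002088 m/day.
Q = K_eq · A · (Δh/L) = 0.002088 × 922 × (3.10/9.390) = 0.6357 m³/day.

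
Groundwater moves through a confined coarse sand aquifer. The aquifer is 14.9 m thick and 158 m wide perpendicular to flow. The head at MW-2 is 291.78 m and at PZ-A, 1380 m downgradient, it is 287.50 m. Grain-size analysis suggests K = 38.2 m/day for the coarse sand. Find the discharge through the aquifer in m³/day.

Cross-sectional area A = 158 × 14.9 = 2354 m².
Hydraulic gradient i = (291.78 − 287.50) / 1380 = 4.28 / 1380 = 0.003101.
Darcy's law: Q = K · A · i = 38.20 × 2354 × 0.003101 = 278.9 m³/day.

279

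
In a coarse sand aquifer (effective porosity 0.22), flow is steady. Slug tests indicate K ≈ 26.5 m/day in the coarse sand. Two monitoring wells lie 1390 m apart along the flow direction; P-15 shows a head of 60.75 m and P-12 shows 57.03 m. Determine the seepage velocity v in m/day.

0.322

Hydraulic gradient i = (60.75 − 57.03) / 1390 = 3.72 / 1390 = 0.002676.
Darcy flux q = K · i = 26.50 × 0.002676 = 0.07092 m/day.
Seepage velocity v = q / n_e = 0.07092 / 0.22 = 0.3224 m/day.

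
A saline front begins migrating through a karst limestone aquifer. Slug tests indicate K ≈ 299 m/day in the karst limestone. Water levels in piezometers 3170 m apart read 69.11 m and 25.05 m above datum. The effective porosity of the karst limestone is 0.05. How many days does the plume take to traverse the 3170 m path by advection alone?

38.1

Hydraulic gradient i = (69.11 − 25.05) / 3170 = 44.06 / 3170 = 0.01390.
Darcy flux q = K · i = 299.0 × 0.01390 = 4.156 m/day.
Seepage velocity v = q / n_e = 4.156 / 0.05 = 83.12 m/day.
Travel time t = L / v = 3170 / 83.12 = 38.14 days.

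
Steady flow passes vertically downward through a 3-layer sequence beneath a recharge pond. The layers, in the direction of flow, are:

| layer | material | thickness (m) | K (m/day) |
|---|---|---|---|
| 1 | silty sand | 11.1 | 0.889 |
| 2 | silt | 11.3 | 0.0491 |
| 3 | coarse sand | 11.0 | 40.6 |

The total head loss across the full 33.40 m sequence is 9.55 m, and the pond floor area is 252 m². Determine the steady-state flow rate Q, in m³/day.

Flow is perpendicular to layering, so the layers act in series and the equivalent K is the thickness-weighted harmonic mean.
Total thickness L = 11.1 + 11.3 + 11.0 = 33.40 m.
Σ(b_i/K_i) = 11.1/0.889 + 11.3/0.0491 + 11.0/40.6 = 242.9 d.
K_eq = L / Σ(b_i/K_i) = 33.40 / 242.9 = 0.1375 m/day.
Q = K_eq · A · (Δh/L) = 0.1375 × 252 × (9.55/33.40) = 9.908 m³/day.

9.91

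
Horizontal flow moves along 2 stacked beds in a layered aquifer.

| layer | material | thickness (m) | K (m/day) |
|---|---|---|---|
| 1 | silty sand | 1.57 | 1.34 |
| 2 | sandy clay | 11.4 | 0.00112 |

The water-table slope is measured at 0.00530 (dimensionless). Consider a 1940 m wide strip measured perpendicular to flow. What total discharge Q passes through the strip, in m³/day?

21.8

Flow is parallel to layering, so each bed carries its own Darcy discharge and the transmissivities add.
Σ(K_i·b_i) = 1.34×1.57 + 0.00112×11.4 = 2.117 m²/day.
Hydraulic gradient i = 0.00530.
Q = Σ(K_i·b_i) · W · i = 2.117 × 1940 × 0.005300 = 21.76 m³/day.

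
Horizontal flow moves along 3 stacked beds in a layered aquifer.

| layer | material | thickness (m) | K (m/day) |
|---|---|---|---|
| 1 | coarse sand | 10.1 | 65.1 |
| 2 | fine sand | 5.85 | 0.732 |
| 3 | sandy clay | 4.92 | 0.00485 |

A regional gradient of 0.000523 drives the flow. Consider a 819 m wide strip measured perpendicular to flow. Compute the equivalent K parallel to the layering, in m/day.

Flow is parallel to layering, so each bed carries its own Darcy discharge and the transmissivities add.
Σ(K_i·b_i) = 65.1×10.1 + 0.732×5.85 + 0.00485×4.92 = 661.8 m²/day.
Total thickness b = 20.87 m, so K_eq = Σ(K_i·b_i)/b = 31.71 m/day.

31.7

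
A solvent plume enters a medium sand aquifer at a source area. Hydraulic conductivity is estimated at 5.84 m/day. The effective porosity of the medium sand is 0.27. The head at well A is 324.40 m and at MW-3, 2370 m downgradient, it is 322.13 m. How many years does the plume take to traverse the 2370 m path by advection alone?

Hydraulic gradient i = (324.40 − 322.13) / 2370 = 2.27 / 2370 = 0.0009578.
Darcy flux q = K · i = 5.840 × 0.0009578 = 0.005594 m/day.
Seepage velocity v = q / n_e = 0.005594 / 0.27 = 0.02072 m/day.
Travel time t = L / v = 2370 / 0.02072 = 1.144e+05 days = 313.2 years.

313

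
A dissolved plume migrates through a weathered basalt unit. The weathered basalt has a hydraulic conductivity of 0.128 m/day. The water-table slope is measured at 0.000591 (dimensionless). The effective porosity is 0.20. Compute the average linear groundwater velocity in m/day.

0.000378

Hydraulic gradient i = 0.000591.
Darcy flux q = K · i = 0.1280 × 0.0005910 = 7.565e-05 m/day.
Seepage velocity v = q / n_e = 7.565e-05 / 0.20 = 0.0003782 m/day.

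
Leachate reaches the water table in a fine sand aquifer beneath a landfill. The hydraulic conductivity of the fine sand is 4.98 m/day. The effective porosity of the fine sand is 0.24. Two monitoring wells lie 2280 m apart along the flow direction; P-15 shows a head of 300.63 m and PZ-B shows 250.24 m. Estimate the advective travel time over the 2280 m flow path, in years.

13.6

Hydraulic gradient i = (300.63 − 250.24) / 2280 = 50.39 / 2280 = 0.02210.
Darcy flux q = K · i = 4.980 × 0.02210 = 0.1101 m/day.
Seepage velocity v = q / n_e = 0.1101 / 0.24 = 0.4586 m/day.
Travel time t = L / v = 2280 / 0.4586 = 4972 days = 13.61 years.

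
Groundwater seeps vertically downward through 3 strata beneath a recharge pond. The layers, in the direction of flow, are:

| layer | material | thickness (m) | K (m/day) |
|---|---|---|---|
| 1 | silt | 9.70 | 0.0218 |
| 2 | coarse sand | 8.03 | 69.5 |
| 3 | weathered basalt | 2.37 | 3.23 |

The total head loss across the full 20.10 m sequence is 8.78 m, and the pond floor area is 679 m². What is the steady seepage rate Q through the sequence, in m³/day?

13.4

Flow is perpendicular to layering, so the layers act in series and the equivalent K is the thickness-weighted harmonic mean.
Total thickness L = 9.70 + 8.03 + 2.37 = 20.10 m.
Σ(b_i/K_i) = 9.70/0.0218 + 8.03/69.5 + 2.37/3.23 = 445.8 d.
K_eq = L / Σ(b_i/K_i) = 20.10 / 445.8 = 0.04509 m/day.
Q = K_eq · A · (Δh/L) = 0.04509 × 679 × (8.78/20.10) = 13.37 m³/day.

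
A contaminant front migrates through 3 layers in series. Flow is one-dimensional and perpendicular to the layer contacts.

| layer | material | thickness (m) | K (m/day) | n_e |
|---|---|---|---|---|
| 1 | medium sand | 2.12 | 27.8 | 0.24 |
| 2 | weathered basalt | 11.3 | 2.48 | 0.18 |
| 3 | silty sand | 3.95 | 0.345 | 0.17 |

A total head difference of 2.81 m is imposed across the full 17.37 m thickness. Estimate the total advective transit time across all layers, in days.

18.4

With flow normal to the layers, continuity requires the same specific discharge q through every layer.
Σ(b_i/K_i) = 2.12/27.8 + 11.3/2.48 + 3.95/0.345 = 16.08 d.
q = Δh / Σ(b_i/K_i) = 2.81 / 16.08 = 0.1747 m/day.
In each layer the seepage velocity is v_i = q/n_i, so the layer transit time is t_i = b_i·n_i / q:
  layer 1 (medium sand): t_1 = 2.12 × 0.24 / 0.1747 = 2.912 d
  layer 2 (weathered basalt): t_2 = 11.3 × 0.18 / 0.1747 = 11.64 d
  layer 3 (silty sand): t_3 = 3.95 × 0.17 / 0.1747 = 3.843 d
Total t = Σ t_i = 18.40 days.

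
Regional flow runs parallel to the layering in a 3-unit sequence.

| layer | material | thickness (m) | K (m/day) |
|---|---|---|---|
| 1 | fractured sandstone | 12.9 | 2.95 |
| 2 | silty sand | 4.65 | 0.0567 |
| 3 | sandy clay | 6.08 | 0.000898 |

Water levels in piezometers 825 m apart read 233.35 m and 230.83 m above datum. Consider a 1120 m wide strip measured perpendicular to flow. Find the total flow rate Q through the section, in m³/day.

Flow is parallel to layering, so each bed carries its own Darcy discharge and the transmissivities add.
Σ(K_i·b_i) = 2.95×12.9 + 0.0567×4.65 + 0.000898×6.08 = 38.32 m²/day.
Hydraulic gradient i = (233.35 − 230.83) / 825 = 2.52 / 825 = 0.003055.
Q = Σ(K_i·b_i) · W · i = 38.32 × 1120 × 0.003055 = 131.1 m³/day.

131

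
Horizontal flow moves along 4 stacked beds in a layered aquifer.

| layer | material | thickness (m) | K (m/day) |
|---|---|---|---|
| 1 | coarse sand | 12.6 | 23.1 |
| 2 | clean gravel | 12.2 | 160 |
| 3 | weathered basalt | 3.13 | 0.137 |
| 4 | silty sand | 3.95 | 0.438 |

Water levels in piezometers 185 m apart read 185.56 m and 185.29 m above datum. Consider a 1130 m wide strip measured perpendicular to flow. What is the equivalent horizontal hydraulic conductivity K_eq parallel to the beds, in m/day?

Flow is parallel to layering, so each bed carries its own Darcy discharge and the transmissivities add.
Σ(K_i·b_i) = 23.1×12.6 + 160×12.2 + 0.137×3.13 + 0.438×3.95 = 2245 m²/day.
Total thickness b = 31.88 m, so K_eq = Σ(K_i·b_i)/b = 70.43 m/day.

70.4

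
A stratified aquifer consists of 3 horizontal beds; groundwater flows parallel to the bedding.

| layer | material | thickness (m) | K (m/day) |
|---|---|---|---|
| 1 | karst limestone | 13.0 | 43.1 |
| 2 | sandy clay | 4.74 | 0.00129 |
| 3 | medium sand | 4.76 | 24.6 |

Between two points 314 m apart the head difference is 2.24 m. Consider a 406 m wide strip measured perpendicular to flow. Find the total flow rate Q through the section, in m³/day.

Flow is parallel to layering, so each bed carries its own Darcy discharge and the transmissivities add.
Σ(K_i·b_i) = 43.1×13.0 + 0.00129×4.74 + 24.6×4.76 = 677.4 m²/day.
Hydraulic gradient i = Δh / L = 2.24 / 314 = 0.007134.
Q = Σ(K_i·b_i) · W · i = 677.4 × 406 × 0.007134 = 1962 m³/day.

1960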